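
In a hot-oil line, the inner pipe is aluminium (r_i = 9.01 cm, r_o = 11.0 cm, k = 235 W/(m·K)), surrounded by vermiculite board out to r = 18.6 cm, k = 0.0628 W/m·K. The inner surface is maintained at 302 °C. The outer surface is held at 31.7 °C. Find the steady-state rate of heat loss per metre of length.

Series thermal resistances, inner to outer:
  R'_aluminium = ln(0.110/0.0901)/(2πk) = 0.1996/(2π·235) = 1.352×10^-4 m·K/W
  R'_vermiculite board = ln(0.186/0.110)/(2πk) = 0.5253/(2π·0.0628) = 1.331 m·K/W
ΣR = 1.352×10^-4 + 1.331 = 1.331 m·K/W
Q' = ΔT/ΣR = (302 °C − 31.7 °C)/1.331 = 203 W/m

Q' = 203 W/m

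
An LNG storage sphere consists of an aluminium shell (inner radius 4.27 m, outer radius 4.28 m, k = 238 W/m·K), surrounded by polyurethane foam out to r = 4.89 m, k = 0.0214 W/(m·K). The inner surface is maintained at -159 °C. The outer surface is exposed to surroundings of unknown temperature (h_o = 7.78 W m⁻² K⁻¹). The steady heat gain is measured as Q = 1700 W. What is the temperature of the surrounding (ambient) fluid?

T_out = 26.0 °C

Sum the resistances:
  R_aluminium = (1/4.27 − 1/4.28)/(4πk) = 5.472×10^-4/(4π·238) = 1.830×10^-7 K/W
  R_polyurethane foam = (1/4.28 − 1/4.89)/(4πk) = 0.02915/(4π·0.0214) = 0.1084 K/W
  R_conv,out = 1/(4πr²h) = 1/(4π·4.89²·7.78) = 4.278×10^-4 K/W
ΣR = 0.1088 K/W
ΔT = Q·ΣR = 1700 × 0.1088 = 185.0 K
Heat flows inward, so T_out = T_in + ΔT = -159 + 185.0 = 26.0 °C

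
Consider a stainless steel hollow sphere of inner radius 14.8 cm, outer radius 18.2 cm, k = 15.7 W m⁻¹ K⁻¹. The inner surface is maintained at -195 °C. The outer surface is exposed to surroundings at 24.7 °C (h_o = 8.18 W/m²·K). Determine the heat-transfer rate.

Series thermal resistances, inner to outer:
  R_stainless steel = (1/0.148 − 1/0.182)/(4πk) = 1.262/(4π·15.7) = 0.006398 K/W
  R_conv,out = 1/(4πr²h) = 1/(4π·0.182²·8.18) = 0.2937 K/W
ΣR = 0.006398 + 0.2937 = 0.3001 K/W
Q = ΔT/ΣR = (-195 °C − 24.7 °C)/0.3001 = -732 W
(Negative Q ⇒ heat flows inward; heat gain = 732 W.)

Q = 732 W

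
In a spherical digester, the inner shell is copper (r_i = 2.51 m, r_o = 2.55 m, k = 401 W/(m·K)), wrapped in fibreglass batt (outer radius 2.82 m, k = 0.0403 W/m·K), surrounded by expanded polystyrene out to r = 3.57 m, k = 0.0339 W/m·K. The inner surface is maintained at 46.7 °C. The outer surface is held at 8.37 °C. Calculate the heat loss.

Q = 154 W

Series thermal resistances, inner to outer:
  R_copper = (1/2.51 − 1/2.55)/(4πk) = 0.006250/(4π·401) = 1.240×10^-6 K/W
  R_fibreglass batt = (1/2.55 − 1/2.82)/(4πk) = 0.03755/(4π·0.0403) = 0.07414 K/W
  R_expanded polystyrene = (1/2.82 − 1/3.57)/(4πk) = 0.07450/(4π·0.0339) = 0.1749 K/W
ΣR = 1.240×10^-6 + 0.07414 + 0.1749 = 0.2490 K/W
Q = ΔT/ΣR = (46.7 °C − 8.37 °C)/0.2490 = 154 W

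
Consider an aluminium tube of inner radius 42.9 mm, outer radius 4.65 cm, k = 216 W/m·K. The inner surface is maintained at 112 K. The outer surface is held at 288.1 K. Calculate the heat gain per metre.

Q' = 2.97×10^6 W/m

Q' = 2πk·ΔT/ln(r₂/r₁) = 2π × 216 × 176.1 / ln(0.0465/0.0429) = 2.97×10^6 W/m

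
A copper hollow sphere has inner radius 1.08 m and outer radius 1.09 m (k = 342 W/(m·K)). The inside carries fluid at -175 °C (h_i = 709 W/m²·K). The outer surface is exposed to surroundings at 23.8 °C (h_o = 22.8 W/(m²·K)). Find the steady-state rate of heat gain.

Treat each layer as a resistance in series:
  R_conv,in = 1/(4πr²h) = 1/(4π·1.08²·709) = 9.623×10^-5 K/W
  R_copper = (1/1.08 − 1/1.09)/(4πk) = 0.008495/(4π·342) = 1.977×10^-6 K/W
  R_conv,out = 1/(4πr²h) = 1/(4π·1.09²·22.8) = 0.002938 K/W
ΣR = 9.623×10^-5 + 1.977×10^-6 + 0.002938 = 0.003036 K/W
Q = ΔT/ΣR = (-175 °C − 23.8 °C)/0.003036 = -65500 W
(Negative Q ⇒ heat flows inward; heat gain = 65500 W.)

Q = 65.5 kW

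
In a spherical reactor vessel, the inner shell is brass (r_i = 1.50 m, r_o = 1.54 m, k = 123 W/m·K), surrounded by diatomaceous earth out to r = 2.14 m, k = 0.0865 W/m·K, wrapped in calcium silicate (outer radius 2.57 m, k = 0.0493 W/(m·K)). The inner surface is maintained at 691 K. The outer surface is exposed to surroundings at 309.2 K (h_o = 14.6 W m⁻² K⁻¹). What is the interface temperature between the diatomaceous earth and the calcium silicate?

T = 474 K

Series thermal resistances, inner to outer:
  R_brass = (1/1.50 − 1/1.54)/(4πk) = 0.01732/(4π·123) = 1.120×10^-5 K/W
  R_diatomaceous earth = (1/1.54 − 1/2.14)/(4πk) = 0.1821/(4π·0.0865) = 0.1675 K/W
  R_calcium silicate = (1/2.14 − 1/2.57)/(4πk) = 0.07818/(4π·0.0493) = 0.1262 K/W
  R_conv,out = 1/(4πr²h) = 1/(4π·2.57²·14.6) = 8.252×10^-4 K/W
ΣR = 1.120×10^-5 + 0.1675 + 0.1262 + 8.252×10^-4 = 0.2945 K/W
Q = ΔT/ΣR = (691 K − 309.2 K)/0.2945 = 1296 W
From the inner boundary to the diatomaceous earth/calcium silicate interface, ΣR_partial = 0.1675 K/W.
T_interface = T_in − Q·ΣR_partial = 691 K − (1296)(0.1675) = 474 K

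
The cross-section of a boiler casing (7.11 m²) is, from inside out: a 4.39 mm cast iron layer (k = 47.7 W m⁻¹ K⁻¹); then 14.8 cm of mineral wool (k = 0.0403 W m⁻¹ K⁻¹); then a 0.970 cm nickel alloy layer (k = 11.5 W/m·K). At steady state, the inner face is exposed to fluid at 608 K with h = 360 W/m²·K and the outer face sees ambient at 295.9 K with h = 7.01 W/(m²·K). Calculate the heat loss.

Q = 581 W

Resistance network (inner→outer):
  R_conv,in = 1/(hA) = 1/(360·7.11) = 3.907×10^-4 K/W
  R_cast iron = L/(kA) = 0.00439/(47.7·7.11) = 1.294×10^-5 K/W
  R_mineral wool = L/(kA) = 0.148/(0.0403·7.11) = 0.5165 K/W
  R_nickel alloy = L/(kA) = 0.00970/(11.5·7.11) = 1.186×10^-4 K/W
  R_conv,out = 1/(hA) = 1/(7.01·7.11) = 0.02006 K/W
ΣR = 3.907×10^-4 + 1.294×10^-5 + 0.5165 + 1.186×10^-4 + 0.02006 = 0.5371 K/W
Q = ΔT/ΣR = (608 K − 295.9 K)/0.5371 = 581 W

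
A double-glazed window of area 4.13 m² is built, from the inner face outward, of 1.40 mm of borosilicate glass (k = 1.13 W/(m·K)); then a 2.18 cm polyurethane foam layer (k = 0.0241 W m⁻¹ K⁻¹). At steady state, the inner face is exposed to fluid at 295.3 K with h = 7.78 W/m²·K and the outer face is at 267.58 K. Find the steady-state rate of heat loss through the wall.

Q = 111 W

Resistance network (inner→outer):
  R_conv,in = 1/(hA) = 1/(7.78·4.13) = 0.03112 K/W
  R_borosilicate glass = L/(kA) = 0.00140/(1.13·4.13) = 3.000×10^-4 K/W
  R_polyurethane foam = L/(kA) = 0.0218/(0.0241·4.13) = 0.2190 K/W
ΣR = 0.03112 + 3.000×10^-4 + 0.2190 = 0.2504 K/W
Q = ΔT/ΣR = (295.3 K − 267.58 K)/0.2504 = 111 W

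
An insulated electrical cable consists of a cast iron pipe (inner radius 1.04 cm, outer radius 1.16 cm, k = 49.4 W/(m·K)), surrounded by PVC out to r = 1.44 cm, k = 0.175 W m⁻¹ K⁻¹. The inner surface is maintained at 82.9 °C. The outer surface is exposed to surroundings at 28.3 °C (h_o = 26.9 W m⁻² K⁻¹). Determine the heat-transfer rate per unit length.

Series thermal resistances, inner to outer:
  R'_cast iron = ln(0.0116/0.0104)/(2πk) = 0.1092/(2π·49.4) = 3.518×10^-4 m·K/W
  R'_PVC = ln(0.0144/0.0116)/(2πk) = 0.2162/(2π·0.175) = 0.1966 m·K/W
  R'_conv,out = 1/(2πr h) = 1/(2π·0.0144·26.9) = 0.4109 m·K/W
ΣR = 3.518×10^-4 + 0.1966 + 0.4109 = 0.6079 m·K/W
Q' = ΔT/ΣR = (82.9 °C − 28.3 °C)/0.6079 = 89.8 W/m

Q' = 89.8 W/m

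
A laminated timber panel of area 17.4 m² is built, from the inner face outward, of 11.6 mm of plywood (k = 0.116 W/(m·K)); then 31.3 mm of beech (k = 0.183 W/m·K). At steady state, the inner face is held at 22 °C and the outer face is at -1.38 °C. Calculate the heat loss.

Resistance network (inner→outer):
  R_plywood = L/(kA) = 0.0116/(0.116·17.4) = 0.005747 K/W
  R_beech = L/(kA) = 0.0313/(0.183·17.4) = 0.009830 K/W
ΣR = 0.005747 + 0.009830 = 0.01558 K/W
Q = ΔT/ΣR = (22 °C − -1.38 °C)/0.01558 = 1500 W

Q = 1500 W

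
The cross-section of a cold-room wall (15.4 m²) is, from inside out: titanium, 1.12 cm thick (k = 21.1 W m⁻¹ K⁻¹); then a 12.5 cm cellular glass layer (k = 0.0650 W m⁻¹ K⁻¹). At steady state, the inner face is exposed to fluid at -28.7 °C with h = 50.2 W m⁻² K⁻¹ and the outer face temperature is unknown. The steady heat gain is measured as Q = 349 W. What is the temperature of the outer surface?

T_out = 15.3 °C

Series resistances:
  R_conv,in = 1/(hA) = 1/(50.2·15.4) = 0.001294 K/W
  R_titanium = L/(kA) = 0.0112/(21.1·15.4) = 3.447×10^-5 K/W
  R_cellular glass = L/(kA) = 0.125/(0.0650·15.4) = 0.1249 K/W
ΣR = 0.1262 K/W
ΔT = Q·ΣR = 349 × 0.1262 = 44.04 K
Heat flows inward, so T_out = T_in + ΔT = -28.7 + 44.04 = 15.3 °C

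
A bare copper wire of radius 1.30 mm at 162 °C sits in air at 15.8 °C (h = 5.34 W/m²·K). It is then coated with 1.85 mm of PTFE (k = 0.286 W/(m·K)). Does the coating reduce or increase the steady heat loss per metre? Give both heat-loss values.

increases: 6.38 → 14.7 W/m

Critical radius for a cylinder: r_cr = k/h = 0.0536 m = 5.36 cm.
Outer radius after coating: r₂ = 0.00130 + 0.00185 = 0.00315 m.
Since r₁ < r_cr and r₂ ≤ r_cr, the coating moves toward the maximum at r_cr — heat loss rises.
Bare: R = 1/(2πr₁h) = 22.93 m·K/W; Q = 146.2/22.93 = 6.38 W/m.
Coated: R = R_cond + R_conv = 9.954 m·K/W; Q = 146.2/9.954 = 14.7 W/m.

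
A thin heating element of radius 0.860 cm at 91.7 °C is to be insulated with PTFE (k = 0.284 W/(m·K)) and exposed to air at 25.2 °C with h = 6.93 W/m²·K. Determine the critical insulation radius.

r_cr = 4.10 cm

For a cylinder, r_cr = k_ins/h = 0.284/6.93 = 0.0410 m = 4.10 cm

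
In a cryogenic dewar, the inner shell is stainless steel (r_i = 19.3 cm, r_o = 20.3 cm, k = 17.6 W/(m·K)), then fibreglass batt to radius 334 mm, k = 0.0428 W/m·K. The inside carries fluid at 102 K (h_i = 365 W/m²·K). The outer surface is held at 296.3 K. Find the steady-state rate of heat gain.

Q = 54.0 W

Resistance network (inner→outer):
  R_conv,in = 1/(4πr²h) = 1/(4π·0.193²·365) = 0.005853 K/W
  R_stainless steel = (1/0.193 − 1/0.203)/(4πk) = 0.2552/(4π·17.6) = 0.001154 K/W
  R_fibreglass batt = (1/0.203 − 1/0.334)/(4πk) = 1.932/(4π·0.0428) = 3.592 K/W
ΣR = 0.005853 + 0.001154 + 3.592 = 3.599 K/W
Q = ΔT/ΣR = (102 K − 296.3 K)/3.599 = -54.0 W
(Negative Q ⇒ heat flows inward; heat gain = 54.0 W.)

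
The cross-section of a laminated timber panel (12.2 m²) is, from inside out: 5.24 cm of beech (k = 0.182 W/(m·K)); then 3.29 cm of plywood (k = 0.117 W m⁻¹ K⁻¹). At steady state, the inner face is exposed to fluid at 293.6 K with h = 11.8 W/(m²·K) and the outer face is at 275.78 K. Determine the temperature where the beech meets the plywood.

T = 283.4 K

Treat each layer as a resistance in series:
  R_conv,in = 1/(hA) = 1/(11.8·12.2) = 0.006946 K/W
  R_beech = L/(kA) = 0.0524/(0.182·12.2) = 0.02360 K/W
  R_plywood = L/(kA) = 0.0329/(0.117·12.2) = 0.02305 K/W
ΣR = 0.006946 + 0.02360 + 0.02305 = 0.05360 K/W
Q = ΔT/ΣR = (293.6 K − 275.78 K)/0.05360 = 332.5 W
From the inner boundary to the beech/plywood interface, ΣR_partial = 0.03055 K/W.
T_interface = T_in − Q·ΣR_partial = 293.6 K − (332.5)(0.03055) = 283.4 K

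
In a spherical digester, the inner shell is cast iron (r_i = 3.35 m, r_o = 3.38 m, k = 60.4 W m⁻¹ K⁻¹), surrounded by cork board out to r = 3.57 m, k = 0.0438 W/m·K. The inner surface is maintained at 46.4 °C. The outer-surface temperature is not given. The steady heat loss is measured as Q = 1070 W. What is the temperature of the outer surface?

T_out = 15.8 °C

Series resistances:
  R_cast iron = (1/3.35 − 1/3.38)/(4πk) = 0.002649/(4π·60.4) = 3.491×10^-6 K/W
  R_cork board = (1/3.38 − 1/3.57)/(4πk) = 0.01575/(4π·0.0438) = 0.02861 K/W
ΣR = 0.02861 K/W
ΔT = Q·ΣR = 1070 × 0.02861 = 30.61 K
Heat flows outward, so T_out = T_in − ΔT = 46.4 − 30.61 = 15.8 °C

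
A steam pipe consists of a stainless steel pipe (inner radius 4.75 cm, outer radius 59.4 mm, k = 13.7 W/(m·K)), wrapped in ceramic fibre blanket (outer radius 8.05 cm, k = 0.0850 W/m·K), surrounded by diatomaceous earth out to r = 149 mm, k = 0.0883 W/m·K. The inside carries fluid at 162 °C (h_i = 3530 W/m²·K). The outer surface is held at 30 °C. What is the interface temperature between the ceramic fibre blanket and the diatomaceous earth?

T = 117 °C

Resistance network (inner→outer):
  R'_conv,in = 1/(2πr h) = 1/(2π·0.0475·3530) = 9.492×10^-4 m·K/W
  R'_stainless steel = ln(0.0594/0.0475)/(2πk) = 0.2236/(2π·13.7) = 0.002597 m·K/W
  R'_ceramic fibre blanket = ln(0.0805/0.0594)/(2πk) = 0.3040/(2π·0.0850) = 0.5691 m·K/W
  R'_diatomaceous earth = ln(0.149/0.0805)/(2πk) = 0.6157/(2π·0.0883) = 1.110 m·K/W
ΣR = 9.492×10^-4 + 0.002597 + 0.5691 + 1.110 = 1.683 m·K/W
Q' = ΔT/ΣR = (162 °C − 30 °C)/1.683 = 78.43 W/m
From the inner boundary to the ceramic fibre blanket/diatomaceous earth interface, ΣR_partial = 0.5726 m·K/W.
T_interface = T_in − Q'·ΣR_partial = 162 °C − (78.43)(0.5726) = 117 °C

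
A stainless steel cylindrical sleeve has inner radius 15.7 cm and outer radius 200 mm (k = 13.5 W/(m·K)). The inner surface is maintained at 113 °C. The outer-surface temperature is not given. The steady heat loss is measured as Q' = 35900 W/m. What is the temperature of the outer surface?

Series resistances:
  R'_stainless steel = ln(0.200/0.157)/(2πk) = 0.2421/(2π·13.5) = 0.002854 m·K/W
ΣR = 0.002854 m·K/W
ΔT = Q'·ΣR = 35900 × 0.002854 = 102.5 K
Heat flows outward, so T_out = T_in − ΔT = 113 − 102.5 = 10.5 °C

T_out = 10.5 °C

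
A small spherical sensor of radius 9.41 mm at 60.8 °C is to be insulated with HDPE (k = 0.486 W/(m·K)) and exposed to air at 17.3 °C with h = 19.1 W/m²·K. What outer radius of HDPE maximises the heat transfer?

For a sphere, r_cr = 2k_ins/h = 2·0.486/19.1 = 0.0509 m = 5.09 cm

r_cr = 5.09 cm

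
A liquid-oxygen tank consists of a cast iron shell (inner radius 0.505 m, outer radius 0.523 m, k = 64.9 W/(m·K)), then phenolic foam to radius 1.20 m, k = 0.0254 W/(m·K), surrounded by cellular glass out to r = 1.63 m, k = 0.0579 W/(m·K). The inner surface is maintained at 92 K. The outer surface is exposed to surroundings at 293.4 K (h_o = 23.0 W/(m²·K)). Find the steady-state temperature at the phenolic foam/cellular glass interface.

T = 276.8 K

Series thermal resistances, inner to outer:
  R_cast iron = (1/0.505 − 1/0.523)/(4πk) = 0.06815/(4π·64.9) = 8.357×10^-5 K/W
  R_phenolic foam = (1/0.523 − 1/1.20)/(4πk) = 1.079/(4π·0.0254) = 3.380 K/W
  R_cellular glass = (1/1.20 − 1/1.63)/(4πk) = 0.2198/(4π·0.0579) = 0.3021 K/W
  R_conv,out = 1/(4πr²h) = 1/(4π·1.63²·23.0) = 0.001302 K/W
ΣR = 8.357×10^-5 + 3.380 + 0.3021 + 0.001302 = 3.683 K/W
Q = ΔT/ΣR = (92 K − 293.4 K)/3.683 = -54.68 W
From the inner boundary to the phenolic foam/cellular glass interface, ΣR_partial = 3.380 K/W.
T_interface = T_in − Q·ΣR_partial = 92 K − (-54.68)(3.380) = 276.8 K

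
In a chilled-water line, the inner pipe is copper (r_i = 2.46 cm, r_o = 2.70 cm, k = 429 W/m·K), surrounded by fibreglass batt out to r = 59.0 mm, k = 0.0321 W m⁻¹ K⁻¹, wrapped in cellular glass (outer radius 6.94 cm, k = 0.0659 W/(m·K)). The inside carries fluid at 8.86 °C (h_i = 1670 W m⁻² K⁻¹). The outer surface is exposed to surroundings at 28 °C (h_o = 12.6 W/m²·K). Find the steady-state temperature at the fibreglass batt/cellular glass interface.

T = 25.5 °C

Treat each layer as a resistance in series:
  R'_conv,in = 1/(2πr h) = 1/(2π·0.0246·1670) = 0.003874 m·K/W
  R'_copper = ln(0.0270/0.0246)/(2πk) = 0.09309/(2π·429) = 3.454×10^-5 m·K/W
  R'_fibreglass batt = ln(0.0590/0.0270)/(2πk) = 0.7817/(2π·0.0321) = 3.876 m·K/W
  R'_cellular glass = ln(0.0694/0.0590)/(2πk) = 0.1623/(2π·0.0659) = 0.3921 m·K/W
  R'_conv,out = 1/(2πr h) = 1/(2π·0.0694·12.6) = 0.1820 m·K/W
ΣR = 0.003874 + 3.454×10^-5 + 3.876 + 0.3921 + 0.1820 = 4.454 m·K/W
Q' = ΔT/ΣR = (8.86 °C − 28 °C)/4.454 = -4.297 W/m
From the inner boundary to the fibreglass batt/cellular glass interface, ΣR_partial = 3.880 m·K/W.
T_interface = T_in − Q'·ΣR_partial = 8.86 °C − (-4.297)(3.880) = 25.5 °C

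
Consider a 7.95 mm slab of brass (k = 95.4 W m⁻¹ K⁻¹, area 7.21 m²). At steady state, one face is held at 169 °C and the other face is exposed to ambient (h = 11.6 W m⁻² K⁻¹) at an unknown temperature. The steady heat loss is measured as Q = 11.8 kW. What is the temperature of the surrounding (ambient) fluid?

Sum the resistances:
  R_brass = L/(kA) = 0.00795/(95.4·7.21) = 1.156×10^-5 K/W
  R_conv,out = 1/(hA) = 1/(11.6·7.21) = 0.01196 K/W
ΣR = 0.01197 K/W
ΔT = Q·ΣR = 11800 × 0.01197 = 141.2 K
Heat flows outward, so T_out = T_in − ΔT = 169 − 141.2 = 27.8 °C

T_out = 27.8 °C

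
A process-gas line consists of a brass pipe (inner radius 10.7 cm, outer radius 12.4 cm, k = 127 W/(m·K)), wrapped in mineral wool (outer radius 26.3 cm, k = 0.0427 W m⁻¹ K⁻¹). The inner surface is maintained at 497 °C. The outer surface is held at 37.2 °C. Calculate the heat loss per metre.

Series thermal resistances, inner to outer:
  R'_brass = ln(0.124/0.107)/(2πk) = 0.1475/(2π·127) = 1.848×10^-4 m·K/W
  R'_mineral wool = ln(0.263/0.124)/(2πk) = 0.7519/(2π·0.0427) = 2.802 m·K/W
ΣR = 1.848×10^-4 + 2.802 = 2.802 m·K/W
Q' = ΔT/ΣR = (497 °C − 37.2 °C)/2.802 = 164 W/m

Q' = 164 W/m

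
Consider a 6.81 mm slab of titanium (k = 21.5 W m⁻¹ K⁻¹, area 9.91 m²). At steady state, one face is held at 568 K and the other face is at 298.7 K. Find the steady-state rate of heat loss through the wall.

Q = 8.43×10^6 W

Q = kA·ΔT/L = 21.5 × 9.91 × |568 K − 298.7 K| / 0.00681 = 8.43×10^6 W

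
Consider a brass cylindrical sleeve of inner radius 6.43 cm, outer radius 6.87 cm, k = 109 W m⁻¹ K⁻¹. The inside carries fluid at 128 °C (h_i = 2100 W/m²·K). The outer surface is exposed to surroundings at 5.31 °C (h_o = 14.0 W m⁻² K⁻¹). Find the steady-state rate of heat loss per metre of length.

Q' = 736 W/m

Series thermal resistances, inner to outer:
  R'_conv,in = 1/(2πr h) = 1/(2π·0.0643·2100) = 0.001179 m·K/W
  R'_brass = ln(0.0687/0.0643)/(2πk) = 0.06619/(2π·109) = 9.665×10^-5 m·K/W
  R'_conv,out = 1/(2πr h) = 1/(2π·0.0687·14.0) = 0.1655 m·K/W
ΣR = 0.001179 + 9.665×10^-5 + 0.1655 = 0.1668 m·K/W
Q' = ΔT/ΣR = (128 °C − 5.31 °C)/0.1668 = 736 W/m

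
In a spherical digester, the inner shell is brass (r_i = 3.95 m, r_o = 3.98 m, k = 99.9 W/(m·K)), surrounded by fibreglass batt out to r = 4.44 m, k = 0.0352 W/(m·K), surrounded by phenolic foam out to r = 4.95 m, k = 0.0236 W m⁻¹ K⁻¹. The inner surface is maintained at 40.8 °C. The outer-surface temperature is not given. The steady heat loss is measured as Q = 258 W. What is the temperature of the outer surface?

T_out = 5.43 °C

Sum the resistances:
  R_brass = (1/3.95 − 1/3.98)/(4πk) = 0.001908/(4π·99.9) = 1.520×10^-6 K/W
  R_fibreglass batt = (1/3.98 − 1/4.44)/(4πk) = 0.02603/(4π·0.0352) = 0.05885 K/W
  R_phenolic foam = (1/4.44 − 1/4.95)/(4πk) = 0.02321/(4π·0.0236) = 0.07825 K/W
ΣR = 0.1371 K/W
ΔT = Q·ΣR = 258 × 0.1371 = 35.37 K
Heat flows outward, so T_out = T_in − ΔT = 40.8 − 35.37 = 5.43 °C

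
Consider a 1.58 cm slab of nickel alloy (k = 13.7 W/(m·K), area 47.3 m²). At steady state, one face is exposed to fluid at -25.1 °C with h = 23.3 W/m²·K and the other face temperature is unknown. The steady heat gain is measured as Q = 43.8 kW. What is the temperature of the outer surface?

Sum the resistances:
  R_conv,in = 1/(hA) = 1/(23.3·47.3) = 9.074×10^-4 K/W
  R_nickel alloy = L/(kA) = 0.0158/(13.7·47.3) = 2.438×10^-5 K/W
ΣR = 9.317×10^-4 K/W
ΔT = Q·ΣR = 43800 × 9.317×10^-4 = 40.81 K
Heat flows inward, so T_out = T_in + ΔT = -25.1 + 40.81 = 15.7 °C

T_out = 15.7 °C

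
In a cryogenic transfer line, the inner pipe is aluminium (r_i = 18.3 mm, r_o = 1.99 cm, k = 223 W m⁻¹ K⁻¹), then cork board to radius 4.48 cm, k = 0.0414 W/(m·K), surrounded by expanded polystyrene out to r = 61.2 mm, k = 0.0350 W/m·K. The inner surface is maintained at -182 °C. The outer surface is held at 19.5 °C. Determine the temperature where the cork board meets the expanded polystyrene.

T = -43.5 °C

Resistance network (inner→outer):
  R'_aluminium = ln(0.0199/0.0183)/(2πk) = 0.08382/(2π·223) = 5.982×10^-5 m·K/W
  R'_cork board = ln(0.0448/0.0199)/(2πk) = 0.8115/(2π·0.0414) = 3.120 m·K/W
  R'_expanded polystyrene = ln(0.0612/0.0448)/(2πk) = 0.3119/(2π·0.0350) = 1.418 m·K/W
ΣR = 5.982×10^-5 + 3.120 + 1.418 = 4.538 m·K/W
Q' = ΔT/ΣR = (-182 °C − 19.5 °C)/4.538 = -44.40 W/m
From the inner boundary to the cork board/expanded polystyrene interface, ΣR_partial = 3.120 m·K/W.
T_interface = T_in − Q'·ΣR_partial = -182 °C − (-44.40)(3.120) = -43.5 °C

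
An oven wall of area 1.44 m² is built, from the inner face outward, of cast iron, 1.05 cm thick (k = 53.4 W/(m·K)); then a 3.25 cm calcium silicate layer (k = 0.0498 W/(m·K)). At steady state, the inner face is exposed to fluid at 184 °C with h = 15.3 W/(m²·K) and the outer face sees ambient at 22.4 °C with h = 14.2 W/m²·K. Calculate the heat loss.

Treat each layer as a resistance in series:
  R_conv,in = 1/(hA) = 1/(15.3·1.44) = 0.04539 K/W
  R_cast iron = L/(kA) = 0.0105/(53.4·1.44) = 1.365×10^-4 K/W
  R_calcium silicate = L/(kA) = 0.0325/(0.0498·1.44) = 0.4532 K/W
  R_conv,out = 1/(hA) = 1/(14.2·1.44) = 0.04890 K/W
ΣR = 0.04539 + 1.365×10^-4 + 0.4532 + 0.04890 = 0.5476 K/W
Q = ΔT/ΣR = (184 °C − 22.4 °C)/0.5476 = 295 W

Q = 295 W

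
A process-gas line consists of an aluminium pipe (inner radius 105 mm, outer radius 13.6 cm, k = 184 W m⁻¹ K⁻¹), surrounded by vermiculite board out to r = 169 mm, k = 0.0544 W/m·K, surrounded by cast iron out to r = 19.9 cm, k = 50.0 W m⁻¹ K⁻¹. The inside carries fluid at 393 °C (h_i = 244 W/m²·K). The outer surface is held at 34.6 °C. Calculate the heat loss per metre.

Series thermal resistances, inner to outer:
  R'_conv,in = 1/(2πr h) = 1/(2π·0.105·244) = 0.006212 m·K/W
  R'_aluminium = ln(0.136/0.105)/(2πk) = 0.2587/(2π·184) = 2.238×10^-4 m·K/W
  R'_vermiculite board = ln(0.169/0.136)/(2πk) = 0.2172/(2π·0.0544) = 0.6356 m·K/W
  R'_cast iron = ln(0.199/0.169)/(2πk) = 0.1634/(2π·50.0) = 5.201×10^-4 m·K/W
ΣR = 0.006212 + 2.238×10^-4 + 0.6356 + 5.201×10^-4 = 0.6426 m·K/W
Q' = ΔT/ΣR = (393 °C − 34.6 °C)/0.6426 = 558 W/m

Q' = 558 W/m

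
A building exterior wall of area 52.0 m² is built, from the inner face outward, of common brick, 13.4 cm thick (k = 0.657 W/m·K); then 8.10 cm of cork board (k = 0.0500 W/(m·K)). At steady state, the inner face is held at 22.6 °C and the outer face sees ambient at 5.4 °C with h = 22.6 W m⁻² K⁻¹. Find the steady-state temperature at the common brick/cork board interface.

T = 20.7 °C

Resistance network (inner→outer):
  R_common brick = L/(kA) = 0.134/(0.657·52.0) = 0.003922 K/W
  R_cork board = L/(kA) = 0.0810/(0.0500·52.0) = 0.03115 K/W
  R_conv,out = 1/(hA) = 1/(22.6·52.0) = 8.509×10^-4 K/W
ΣR = 0.003922 + 0.03115 + 8.509×10^-4 = 0.03592 K/W
Q = ΔT/ΣR = (22.6 °C − 5.4 °C)/0.03592 = 478.8 W
From the inner boundary to the common brick/cork board interface, ΣR_partial = 0.003922 K/W.
T_interface = T_in − Q·ΣR_partial = 22.6 °C − (478.8)(0.003922) = 20.7 °C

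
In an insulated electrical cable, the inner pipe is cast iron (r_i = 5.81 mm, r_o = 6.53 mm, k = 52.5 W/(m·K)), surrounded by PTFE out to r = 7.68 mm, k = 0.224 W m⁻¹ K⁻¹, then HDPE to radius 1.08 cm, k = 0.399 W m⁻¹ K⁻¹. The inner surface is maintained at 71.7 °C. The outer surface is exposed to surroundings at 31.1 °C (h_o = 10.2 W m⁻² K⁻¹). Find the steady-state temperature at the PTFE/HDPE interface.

Resistance network (inner→outer):
  R'_cast iron = ln(0.00653/0.00581)/(2πk) = 0.1168/(2π·52.5) = 3.542×10^-4 m·K/W
  R'_PTFE = ln(0.00768/0.00653)/(2πk) = 0.1622/(2π·0.224) = 0.1153 m·K/W
  R'_HDPE = ln(0.0108/0.00768)/(2πk) = 0.3409/(2π·0.399) = 0.1360 m·K/W
  R'_conv,out = 1/(2πr h) = 1/(2π·0.0108·10.2) = 1.445 m·K/W
ΣR = 3.542×10^-4 + 0.1153 + 0.1360 + 1.445 = 1.697 m·K/W
Q' = ΔT/ΣR = (71.7 °C − 31.1 °C)/1.697 = 23.92 W/m
From the inner boundary to the PTFE/HDPE interface, ΣR_partial = 0.1157 m·K/W.
T_interface = T_in − Q'·ΣR_partial = 71.7 °C − (23.92)(0.1157) = 68.9 °C

T = 68.9 °C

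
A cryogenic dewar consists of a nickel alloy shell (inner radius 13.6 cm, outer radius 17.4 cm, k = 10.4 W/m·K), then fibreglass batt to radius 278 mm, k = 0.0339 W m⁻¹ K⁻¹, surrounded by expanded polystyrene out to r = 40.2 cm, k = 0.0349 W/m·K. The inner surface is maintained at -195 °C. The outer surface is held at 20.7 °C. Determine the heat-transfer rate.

Q = 28.4 W

Series thermal resistances, inner to outer:
  R_nickel alloy = (1/0.136 − 1/0.174)/(4πk) = 1.606/(4π·10.4) = 0.01229 K/W
  R_fibreglass batt = (1/0.174 − 1/0.278)/(4πk) = 2.150/(4π·0.0339) = 5.047 K/W
  R_expanded polystyrene = (1/0.278 − 1/0.402)/(4πk) = 1.110/(4π·0.0349) = 2.530 K/W
ΣR = 0.01229 + 5.047 + 2.530 = 7.589 K/W
Q = ΔT/ΣR = (-195 °C − 20.7 °C)/7.589 = -28.4 W
(Negative Q ⇒ heat flows inward; heat gain = 28.4 W.)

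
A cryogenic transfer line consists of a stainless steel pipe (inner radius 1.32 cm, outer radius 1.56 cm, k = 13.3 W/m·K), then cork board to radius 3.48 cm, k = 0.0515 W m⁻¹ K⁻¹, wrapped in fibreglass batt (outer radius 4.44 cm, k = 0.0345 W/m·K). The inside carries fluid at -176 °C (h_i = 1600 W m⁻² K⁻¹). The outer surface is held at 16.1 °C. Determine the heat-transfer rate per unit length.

Q' = 53.2 W/m

Series thermal resistances, inner to outer:
  R'_conv,in = 1/(2πr h) = 1/(2π·0.0132·1600) = 0.007536 m·K/W
  R'_stainless steel = ln(0.0156/0.0132)/(2πk) = 0.1671/(2π·13.3) = 0.001999 m·K/W
  R'_cork board = ln(0.0348/0.0156)/(2πk) = 0.8023/(2π·0.0515) = 2.480 m·K/W
  R'_fibreglass batt = ln(0.0444/0.0348)/(2πk) = 0.2436/(2π·0.0345) = 1.124 m·K/W
ΣR = 0.007536 + 0.001999 + 2.480 + 1.124 = 3.614 m·K/W
Q' = ΔT/ΣR = (-176 °C − 16.1 °C)/3.614 = -53.2 W/m
(Negative Q' ⇒ heat flows inward; heat gain = 53.2 W/m.)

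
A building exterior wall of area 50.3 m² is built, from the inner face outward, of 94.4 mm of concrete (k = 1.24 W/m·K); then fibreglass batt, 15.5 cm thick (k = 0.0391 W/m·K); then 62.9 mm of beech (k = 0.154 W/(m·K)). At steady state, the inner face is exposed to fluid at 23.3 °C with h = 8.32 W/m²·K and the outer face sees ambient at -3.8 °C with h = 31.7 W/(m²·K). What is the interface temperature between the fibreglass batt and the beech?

Resistance network (inner→outer):
  R_conv,in = 1/(hA) = 1/(8.32·50.3) = 0.002390 K/W
  R_concrete = L/(kA) = 0.0944/(1.24·50.3) = 0.001513 K/W
  R_fibreglass batt = L/(kA) = 0.155/(0.0391·50.3) = 0.07881 K/W
  R_beech = L/(kA) = 0.0629/(0.154·50.3) = 0.008120 K/W
  R_conv,out = 1/(hA) = 1/(31.7·50.3) = 6.272×10^-4 K/W
ΣR = 0.002390 + 0.001513 + 0.07881 + 0.008120 + 6.272×10^-4 = 0.09146 K/W
Q = ΔT/ΣR = (23.3 °C − -3.8 °C)/0.09146 = 296.3 W
From the inner boundary to the fibreglass batt/beech interface, ΣR_partial = 0.08271 K/W.
T_interface = T_in − Q·ΣR_partial = 23.3 °C − (296.3)(0.08271) = -1.21 °C

T = -1.21 °C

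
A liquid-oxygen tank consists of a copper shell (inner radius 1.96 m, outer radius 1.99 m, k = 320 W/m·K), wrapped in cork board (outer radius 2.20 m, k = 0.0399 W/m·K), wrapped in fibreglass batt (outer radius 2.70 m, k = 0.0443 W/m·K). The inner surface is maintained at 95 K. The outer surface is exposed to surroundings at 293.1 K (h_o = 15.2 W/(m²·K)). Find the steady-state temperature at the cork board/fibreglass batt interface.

T = 172 K

Treat each layer as a resistance in series:
  R_copper = (1/1.96 − 1/1.99)/(4πk) = 0.007692/(4π·320) = 1.913×10^-6 K/W
  R_cork board = (1/1.99 − 1/2.20)/(4πk) = 0.04797/(4π·0.0399) = 0.09567 K/W
  R_fibreglass batt = (1/2.20 − 1/2.70)/(4πk) = 0.08418/(4π·0.0443) = 0.1512 K/W
  R_conv,out = 1/(4πr²h) = 1/(4π·2.70²·15.2) = 7.182×10^-4 K/W
ΣR = 1.913×10^-6 + 0.09567 + 0.1512 + 7.182×10^-4 = 0.2476 K/W
Q = ΔT/ΣR = (95 K − 293.1 K)/0.2476 = -800.1 W
From the inner boundary to the cork board/fibreglass batt interface, ΣR_partial = 0.09567 K/W.
T_interface = T_in − Q·ΣR_partial = 95 K − (-800.1)(0.09567) = 172 K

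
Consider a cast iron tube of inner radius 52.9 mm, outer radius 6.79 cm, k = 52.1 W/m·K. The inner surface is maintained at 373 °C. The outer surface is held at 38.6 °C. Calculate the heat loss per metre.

Q' = 439 kW/m

Q' = 2πk·ΔT/ln(r₂/r₁) = 2π × 52.1 × 334.4 / ln(0.0679/0.0529) = 4.39×10^5 W/m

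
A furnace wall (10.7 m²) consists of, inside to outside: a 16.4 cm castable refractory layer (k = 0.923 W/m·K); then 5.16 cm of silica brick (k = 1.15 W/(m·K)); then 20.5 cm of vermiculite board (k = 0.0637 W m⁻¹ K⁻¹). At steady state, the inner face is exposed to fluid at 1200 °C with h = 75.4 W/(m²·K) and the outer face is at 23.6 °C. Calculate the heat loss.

Q = 3.64 kW

Treat each layer as a resistance in series:
  R_conv,in = 1/(hA) = 1/(75.4·10.7) = 0.001239 K/W
  R_castable refractory = L/(kA) = 0.164/(0.923·10.7) = 0.01661 K/W
  R_silica brick = L/(kA) = 0.0516/(1.15·10.7) = 0.004193 K/W
  R_vermiculite board = L/(kA) = 0.205/(0.0637·10.7) = 0.3008 K/W
ΣR = 0.001239 + 0.01661 + 0.004193 + 0.3008 = 0.3228 K/W
Q = ΔT/ΣR = (1200 °C − 23.6 °C)/0.3228 = 3640 W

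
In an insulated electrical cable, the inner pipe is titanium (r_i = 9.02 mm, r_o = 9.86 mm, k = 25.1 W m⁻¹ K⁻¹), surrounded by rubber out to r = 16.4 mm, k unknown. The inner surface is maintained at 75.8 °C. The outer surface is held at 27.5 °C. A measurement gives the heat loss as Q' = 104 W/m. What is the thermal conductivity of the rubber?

k = 0.175 W/m·K

ΣR = ΔT/Q' = |75.8 − 27.5|/104 = 0.4644 m·K/W
Known resistances:
  R'_titanium = ln(0.00986/0.00902)/(2πk) = 0.08904/(2π·25.1) = 5.646×10^-4 m·K/W
R_rubber = ΣR − ΣR_known = 0.4644 − 5.646×10^-4 = 0.4638 m·K/W
ln(r₂/r₁)/(2πk) = 0.4638 ⇒ k = 0.5088/(2π·0.4638) = 0.175 W/m·K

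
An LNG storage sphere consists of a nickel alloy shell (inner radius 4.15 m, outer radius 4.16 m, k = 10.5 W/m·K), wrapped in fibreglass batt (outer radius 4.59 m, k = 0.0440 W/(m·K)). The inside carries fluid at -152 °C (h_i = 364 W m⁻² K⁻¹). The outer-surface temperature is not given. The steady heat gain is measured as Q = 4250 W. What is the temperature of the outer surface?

Series resistances:
  R_conv,in = 1/(4πr²h) = 1/(4π·4.15²·364) = 1.269×10^-5 K/W
  R_nickel alloy = (1/4.15 − 1/4.16)/(4πk) = 5.792×10^-4/(4π·10.5) = 4.390×10^-6 K/W
  R_fibreglass batt = (1/4.16 − 1/4.59)/(4πk) = 0.02252/(4π·0.0440) = 0.04073 K/W
ΣR = 0.04075 K/W
ΔT = Q·ΣR = 4250 × 0.04075 = 173.2 K
Heat flows inward, so T_out = T_in + ΔT = -152 + 173.2 = 21.2 °C

T_out = 21.2 °C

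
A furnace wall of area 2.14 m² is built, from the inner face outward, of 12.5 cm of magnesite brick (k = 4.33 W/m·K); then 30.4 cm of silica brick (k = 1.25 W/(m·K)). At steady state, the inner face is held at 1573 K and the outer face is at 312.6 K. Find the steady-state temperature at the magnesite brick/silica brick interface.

Resistance network (inner→outer):
  R_magnesite brick = L/(kA) = 0.125/(4.33·2.14) = 0.01349 K/W
  R_silica brick = L/(kA) = 0.304/(1.25·2.14) = 0.1136 K/W
ΣR = 0.01349 + 0.1136 = 0.1271 K/W
Q = ΔT/ΣR = (1573 K − 312.6 K)/0.1271 = 9917 W
From the inner boundary to the magnesite brick/silica brick interface, ΣR_partial = 0.01349 K/W.
T_interface = T_in − Q·ΣR_partial = 1573 K − (9917)(0.01349) = 1439 K

T = 1439 K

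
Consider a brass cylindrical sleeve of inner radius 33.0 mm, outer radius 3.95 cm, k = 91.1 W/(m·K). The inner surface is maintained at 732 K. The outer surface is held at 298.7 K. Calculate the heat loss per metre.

Q' = 1380 kW/m

Q' = 2πk·ΔT/ln(r₂/r₁) = 2π × 91.1 × 433.3 / ln(0.0395/0.0330) = 1.38×10^6 W/m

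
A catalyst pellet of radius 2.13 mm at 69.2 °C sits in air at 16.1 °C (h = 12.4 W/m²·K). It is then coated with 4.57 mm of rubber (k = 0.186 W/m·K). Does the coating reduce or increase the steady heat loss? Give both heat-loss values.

Critical radius for a sphere: r_cr = 2k/h = 0.0300 m = 3.00 cm.
Outer radius after coating: r₂ = 0.00213 + 0.00457 = 0.00670 m.
Since r₁ < r_cr and r₂ ≤ r_cr, the coating moves toward the maximum at r_cr — heat loss rises.
Bare: R = 1/(4πr₁²h) = 1415 K/W; Q = 53.1/1415 = 0.0375 W.
Coated: R = R_cond + R_conv = 280.0 K/W; Q = 53.1/280.0 = 0.190 W.

increases: 0.0375 → 0.190 W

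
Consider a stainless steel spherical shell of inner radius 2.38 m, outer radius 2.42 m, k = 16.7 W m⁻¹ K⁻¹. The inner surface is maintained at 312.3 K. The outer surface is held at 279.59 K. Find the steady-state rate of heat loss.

Q = 4πk·ΔT/(1/r₁ − 1/r₂) = 4π × 16.7 × 32.71 / (1/2.38 − 1/2.42) = 9.88×10^5 W

Q = 988 kW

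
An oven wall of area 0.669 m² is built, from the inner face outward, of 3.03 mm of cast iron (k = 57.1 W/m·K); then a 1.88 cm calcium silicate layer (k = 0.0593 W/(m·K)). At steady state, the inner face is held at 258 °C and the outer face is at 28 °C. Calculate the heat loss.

Q = 485 W

Series thermal resistances, inner to outer:
  R_cast iron = L/(kA) = 0.00303/(57.1·0.669) = 7.932×10^-5 K/W
  R_calcium silicate = L/(kA) = 0.0188/(0.0593·0.669) = 0.4739 K/W
ΣR = 7.932×10^-5 + 0.4739 = 0.4740 K/W
Q = ΔT/ΣR = (258 °C − 28 °C)/0.4740 = 485 W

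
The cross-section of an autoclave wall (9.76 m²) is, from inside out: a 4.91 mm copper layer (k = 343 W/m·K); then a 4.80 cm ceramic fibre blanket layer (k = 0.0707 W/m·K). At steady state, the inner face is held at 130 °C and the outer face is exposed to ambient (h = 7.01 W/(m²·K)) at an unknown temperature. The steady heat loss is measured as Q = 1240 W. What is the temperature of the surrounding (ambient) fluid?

T_out = 25.6 °C

Sum the resistances:
  R_copper = L/(kA) = 0.00491/(343·9.76) = 1.467×10^-6 K/W
  R_ceramic fibre blanket = L/(kA) = 0.0480/(0.0707·9.76) = 0.06956 K/W
  R_conv,out = 1/(hA) = 1/(7.01·9.76) = 0.01462 K/W
ΣR = 0.08418 K/W
ΔT = Q·ΣR = 1240 × 0.08418 = 104.4 K
Heat flows outward, so T_out = T_in − ΔT = 130 − 104.4 = 25.6 °C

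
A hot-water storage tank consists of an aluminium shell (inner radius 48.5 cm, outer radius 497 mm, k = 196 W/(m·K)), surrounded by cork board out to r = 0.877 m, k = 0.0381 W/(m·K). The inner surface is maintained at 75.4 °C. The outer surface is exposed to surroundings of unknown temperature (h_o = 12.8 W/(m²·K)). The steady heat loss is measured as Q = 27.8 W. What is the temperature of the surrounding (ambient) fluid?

Sum the resistances:
  R_aluminium = (1/0.485 − 1/0.497)/(4πk) = 0.04978/(4π·196) = 2.021×10^-5 K/W
  R_cork board = (1/0.497 − 1/0.877)/(4πk) = 0.8718/(4π·0.0381) = 1.821 K/W
  R_conv,out = 1/(4πr²h) = 1/(4π·0.877²·12.8) = 0.008083 K/W
ΣR = 1.829 K/W
ΔT = Q·ΣR = 27.8 × 1.829 = 50.85 K
Heat flows outward, so T_out = T_in − ΔT = 75.4 − 50.85 = 24.6 °C

T_out = 24.6 °C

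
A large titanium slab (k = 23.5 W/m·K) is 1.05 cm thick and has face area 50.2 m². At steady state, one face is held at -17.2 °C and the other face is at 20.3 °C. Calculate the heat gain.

Q = kA·ΔT/L = 23.5 × 50.2 × |-17.2 °C − 20.3 °C| / 0.0105 = 4.21×10^6 W

Q = 4210 kW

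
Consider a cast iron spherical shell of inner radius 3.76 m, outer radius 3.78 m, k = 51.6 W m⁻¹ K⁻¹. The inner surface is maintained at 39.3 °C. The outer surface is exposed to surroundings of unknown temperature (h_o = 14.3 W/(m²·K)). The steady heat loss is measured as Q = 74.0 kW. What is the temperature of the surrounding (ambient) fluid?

Series resistances:
  R_cast iron = (1/3.76 − 1/3.78)/(4πk) = 0.001407/(4π·51.6) = 2.170×10^-6 K/W
  R_conv,out = 1/(4πr²h) = 1/(4π·3.78²·14.3) = 3.895×10^-4 K/W
ΣR = 3.916×10^-4 K/W
ΔT = Q·ΣR = 74000 × 3.916×10^-4 = 28.98 K
Heat flows outward, so T_out = T_in − ΔT = 39.3 − 28.98 = 10.3 °C

T_out = 10.3 °C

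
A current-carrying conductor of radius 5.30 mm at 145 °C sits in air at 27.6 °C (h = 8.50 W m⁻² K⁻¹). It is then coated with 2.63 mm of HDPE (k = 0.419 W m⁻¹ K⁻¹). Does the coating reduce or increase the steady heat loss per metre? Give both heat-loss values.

Critical radius for a cylinder: r_cr = k/h = 0.0493 m = 4.93 cm.
Outer radius after coating: r₂ = 0.00530 + 0.00263 = 0.00793 m.
Since r₁ < r_cr and r₂ ≤ r_cr, the coating moves toward the maximum at r_cr — heat loss rises.
Bare: R = 1/(2πr₁h) = 3.533 m·K/W; Q = 117.4/3.533 = 33.2 W/m.
Coated: R = R_cond + R_conv = 2.514 m·K/W; Q = 117.4/2.514 = 46.7 W/m.

increases: 33.2 → 46.7 W/m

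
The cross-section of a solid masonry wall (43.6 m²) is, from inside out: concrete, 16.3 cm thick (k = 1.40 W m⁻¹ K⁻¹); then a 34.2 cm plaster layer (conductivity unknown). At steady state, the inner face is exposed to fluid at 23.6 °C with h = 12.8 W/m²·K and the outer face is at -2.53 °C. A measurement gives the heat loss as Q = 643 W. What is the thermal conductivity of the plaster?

k = 0.217 W/m·K

ΣR = ΔT/Q = |23.6 − -2.53|/643 = 0.04064 K/W
Known resistances:
  R_conv,in = 1/(hA) = 1/(12.8·43.6) = 0.001792 K/W
  R_concrete = L/(kA) = 0.163/(1.40·43.6) = 0.002670 K/W
R_plaster = ΣR − ΣR_known = 0.04064 − 0.004462 = 0.03618 K/W
L/(kA) = 0.03618 ⇒ k = 0.342/(0.03618·43.6) = 0.217 W/m·K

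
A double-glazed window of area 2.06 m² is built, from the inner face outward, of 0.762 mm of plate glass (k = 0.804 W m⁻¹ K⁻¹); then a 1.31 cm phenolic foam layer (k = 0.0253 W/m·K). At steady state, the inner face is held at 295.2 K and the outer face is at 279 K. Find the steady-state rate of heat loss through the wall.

Treat each layer as a resistance in series:
  R_plate glass = L/(kA) = 7.62×10^-4/(0.804·2.06) = 4.601×10^-4 K/W
  R_phenolic foam = L/(kA) = 0.0131/(0.0253·2.06) = 0.2514 K/W
ΣR = 4.601×10^-4 + 0.2514 = 0.2519 K/W
Q = ΔT/ΣR = (295.2 K − 279 K)/0.2519 = 64.3 W

Q = 64.3 W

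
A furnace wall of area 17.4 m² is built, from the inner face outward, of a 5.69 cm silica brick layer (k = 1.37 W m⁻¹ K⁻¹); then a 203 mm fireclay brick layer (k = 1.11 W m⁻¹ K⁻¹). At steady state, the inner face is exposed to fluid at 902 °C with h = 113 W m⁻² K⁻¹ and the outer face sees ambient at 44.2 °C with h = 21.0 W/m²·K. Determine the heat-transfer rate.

Treat each layer as a resistance in series:
  R_conv,in = 1/(hA) = 1/(113·17.4) = 5.086×10^-4 K/W
  R_silica brick = L/(kA) = 0.0569/(1.37·17.4) = 0.002387 K/W
  R_fireclay brick = L/(kA) = 0.203/(1.11·17.4) = 0.01051 K/W
  R_conv,out = 1/(hA) = 1/(21.0·17.4) = 0.002737 K/W
ΣR = 5.086×10^-4 + 0.002387 + 0.01051 + 0.002737 = 0.01614 K/W
Q = ΔT/ΣR = (902 °C − 44.2 °C)/0.01614 = 53100 W

Q = 53100 W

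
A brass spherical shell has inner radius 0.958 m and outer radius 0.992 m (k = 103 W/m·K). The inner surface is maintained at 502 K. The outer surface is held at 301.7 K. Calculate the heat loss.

Q = 7.25×10^6 W

Q = 4πk·ΔT/(1/r₁ − 1/r₂) = 4π × 103 × 200.3 / (1/0.958 − 1/0.992) = 7.25×10^6 W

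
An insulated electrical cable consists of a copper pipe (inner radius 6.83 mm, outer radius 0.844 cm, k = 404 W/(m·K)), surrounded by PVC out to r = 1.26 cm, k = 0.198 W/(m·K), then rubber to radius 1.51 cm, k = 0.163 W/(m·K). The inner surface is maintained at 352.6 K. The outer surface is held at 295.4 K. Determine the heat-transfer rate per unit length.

Q' = 115 W/m

Series thermal resistances, inner to outer:
  R'_copper = ln(0.00844/0.00683)/(2πk) = 0.2117/(2π·404) = 8.338×10^-5 m·K/W
  R'_PVC = ln(0.0126/0.00844)/(2πk) = 0.4007/(2π·0.198) = 0.3221 m·K/W
  R'_rubber = ln(0.0151/0.0126)/(2πk) = 0.1810/(2π·0.163) = 0.1767 m·K/W
ΣR = 8.338×10^-5 + 0.3221 + 0.1767 = 0.4989 m·K/W
Q' = ΔT/ΣR = (352.6 K − 295.4 K)/0.4989 = 115 W/m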